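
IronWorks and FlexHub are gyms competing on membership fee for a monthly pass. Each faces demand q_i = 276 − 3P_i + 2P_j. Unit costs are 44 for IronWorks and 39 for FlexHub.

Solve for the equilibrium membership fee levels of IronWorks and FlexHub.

101.0625, 99.1875

IronWorks's profit: π = (P_{IronWorks} − 44)(276 − 3P_{IronWorks} + 2P_{FlexHub}).
∂π/∂P_{IronWorks} = 408 − 6P_{IronWorks} + 2P_{FlexHub} = 0 ⇒ P_{IronWorks} = 68 + (1/3)P_{FlexHub}.
Similarly P_{FlexHub} = 65.5 + (1/3)P_{IronWorks}.
Substituting the second reaction function into the first: P_{IronWorks} = 68 + (1/3)(65.5 + (1/3)P_{IronWorks}), which gives (8/9)P_{IronWorks} = 539/6 ⇒ P_{IronWorks} = 101.0625.
Then P_{FlexHub} = 65.5 + (1/3)·101.0625 = 99.1875.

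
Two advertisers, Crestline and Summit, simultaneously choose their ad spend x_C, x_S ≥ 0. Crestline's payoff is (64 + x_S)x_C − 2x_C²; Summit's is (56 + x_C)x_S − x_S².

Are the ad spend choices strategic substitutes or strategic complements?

Expanding Crestline's payoff: 64x_C + x_Sx_C − 2x_C².
∂π/∂x_C = 64 + x_S − 4x_C = 0, so x_C = 16 + 0.25x_S.
The best-response slope dx_C/dx_S = 0.25 > 0: the reaction function is upward-sloping, so the choices are strategic complements.

strategic complements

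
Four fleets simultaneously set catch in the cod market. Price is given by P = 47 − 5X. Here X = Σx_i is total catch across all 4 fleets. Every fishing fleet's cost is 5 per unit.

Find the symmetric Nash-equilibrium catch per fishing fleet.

A representative fishing fleet's profit is π_i = x_i(47 − 5X) − 5x_i, with X = x_i + Σ_{j≠i} x_j.
First-order condition: 42 − 10x_i − 5Σ_{j≠i} x_j = 0.
With identical fishing fleets, set every x_j = x: then 42 − 10x − 15x = 0, i.e. x = 42/25 = 1.68.

1.68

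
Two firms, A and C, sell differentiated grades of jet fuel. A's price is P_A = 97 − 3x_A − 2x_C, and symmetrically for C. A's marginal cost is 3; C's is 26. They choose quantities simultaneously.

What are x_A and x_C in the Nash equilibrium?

Firm A's profit: π = x_A(97 − 3x_A − 2x_C) − 3x_A.
∂π/∂x_A = 94 − 6x_A − 2x_C = 0 ⇒ x_A = 47/3 − (1/3)x_C.
Similarly x_C = 71/6 − (1/3)x_A.
Substituting the second reaction function into the first: x_A = 47/3 − (1/3)(71/6 − (1/3)x_A), which gives (8/9)x_A = 211/18 ⇒ x_A = 13.1875.
Then x_C = 71/6 − (1/3)·13.1875 = 7.4375.

13.1875, 7.4375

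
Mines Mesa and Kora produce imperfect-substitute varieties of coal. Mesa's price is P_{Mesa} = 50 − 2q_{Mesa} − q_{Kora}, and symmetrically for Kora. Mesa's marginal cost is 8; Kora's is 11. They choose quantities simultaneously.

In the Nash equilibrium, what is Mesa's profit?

Mine Mesa's profit: π = q_{Mesa}(50 − 2q_{Mesa} − q_{Kora}) − 8q_{Mesa}.
∂π/∂q_{Mesa} = 42 − 4q_{Mesa} − q_{Kora} = 0 ⇒ q_{Mesa} = 10.5 − 0.25q_{Kora}.
Similarly q_{Kora} = 9.75 − 0.25q_{Mesa}.
Substituting the second reaction function into the first: q_{Mesa} = 10.5 − 0.25(9.75 − 0.25q_{Mesa}), which gives 0.9375q_{Mesa} = 8.0625 ⇒ q_{Mesa} = 8.6.
Then q_{Kora} = 9.75 − 0.25·8.6 = 7.6.
P_{Mesa} = 50 − 2·8.6 − 7.6 = 25.2.
Profit = (25.2 − 8)·8.6 = 147.92.

147.92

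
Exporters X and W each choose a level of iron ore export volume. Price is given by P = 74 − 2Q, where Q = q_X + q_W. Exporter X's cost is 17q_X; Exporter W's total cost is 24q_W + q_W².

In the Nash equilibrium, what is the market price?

Exporter X's profit: π = q_X(74 − 2(q_X + q_W)) − 17q_X.
∂π/∂q_X = 57 − 4q_X − 2q_W = 0, so q_X = 14.25 − 0.5q_W.
For W: ∂π/∂q_W = 50 − 6q_W − 2q_X = 0 ⇒ q_W = 25/3 − (1/3)q_X.
Substituting the second reaction function into the first: q_X = 14.25 − 0.5(25/3 − (1/3)q_X), which gives (5/6)q_X = 121/12 ⇒ q_X = 12.1.
Then q_W = 25/3 − (1/3)·12.1 = 4.3.
Equilibrium price: P = 74 − 2·16.4 = 41.2.

41.2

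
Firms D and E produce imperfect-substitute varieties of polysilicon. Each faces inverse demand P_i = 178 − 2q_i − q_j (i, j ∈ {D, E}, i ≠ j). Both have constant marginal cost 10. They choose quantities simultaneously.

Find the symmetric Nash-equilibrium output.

33.6

Firm D's profit: π = q_D(178 − 2q_D − q_E) − 10q_D.
∂π/∂q_D = 168 − 4q_D − q_E = 0 ⇒ q_D = 42 − 0.25q_E.
By symmetry q_E = q_D; substituting into the reaction function, 1.25q_D = 42 and q_D = 33.6.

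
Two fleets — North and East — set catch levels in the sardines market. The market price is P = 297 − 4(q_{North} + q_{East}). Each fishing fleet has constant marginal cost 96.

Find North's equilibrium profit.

Fishing fleet North's profit: π = q_{North}(297 − 4(q_{North} + q_{East})) − 96q_{North}.
∂π/∂q_{North} = 201 − 8q_{North} − 4q_{East} = 0, so q_{North} = 25.125 − 0.5q_{East}.
Setting q_{North} = q_{East} in the reaction function: q_{North} = 25.125 − 0.5q_{North}, so q_{North} = 25.125 / 1.5 = 16.75.
Price P = 297 − 4·33.5 = 163.
North's profit: (163 − 96)·16.75 = 1122.25.

1122.25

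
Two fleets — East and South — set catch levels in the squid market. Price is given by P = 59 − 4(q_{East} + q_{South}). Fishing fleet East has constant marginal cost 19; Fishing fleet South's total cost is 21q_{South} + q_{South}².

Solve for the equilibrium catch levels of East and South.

3.875, 2.25

Fishing fleet East's profit: π = q_{East}(59 − 4(q_{East} + q_{South})) − 19q_{East}.
∂π/∂q_{East} = 40 − 8q_{East} − 4q_{South} = 0, so q_{East} = 5 − 0.5q_{South}.
For South: ∂π/∂q_{South} = 38 − 10q_{South} − 4q_{East} = 0 ⇒ q_{South} = 3.8 − 0.4q_{East}.
Plugging q_{South} into East's best response: q_{East} = 5 − 0.5(3.8 − 0.4q_{East}) ⇒ 0.8q_{East} = 3.1, so q_{East} = 3.875.
Then q_{South} = 3.8 − 0.4·3.875 = 2.25.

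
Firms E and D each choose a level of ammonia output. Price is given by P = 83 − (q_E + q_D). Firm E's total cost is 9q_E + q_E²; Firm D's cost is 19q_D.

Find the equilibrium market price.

Firm E's profit: π = q_E(83 − (q_E + q_D)) − 9q_E − q_E².
∂π/∂q_E = 74 − 4q_E − q_D = 0, so q_E = 18.5 − 0.25q_D.
For D: ∂π/∂q_D = 64 − 2q_D − q_E = 0 ⇒ q_D = 32 − 0.5q_E.
Solving the two reaction functions simultaneously: (1 − (−0.25)(−0.5))q_E = 18.5 − 0.25·32, so 0.875q_E = 10.5 and q_E = 12.
Then q_D = 32 − 0.5·12 = 26.
Equilibrium price: P = 83 − 38 = 45.

45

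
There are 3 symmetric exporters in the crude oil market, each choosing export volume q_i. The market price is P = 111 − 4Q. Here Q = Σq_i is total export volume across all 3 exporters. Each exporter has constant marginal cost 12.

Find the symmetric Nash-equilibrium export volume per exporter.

A representative exporter's profit is π_i = q_i(111 − 4Q) − 12q_i, with Q = q_i + Σ_{j≠i} q_j.
First-order condition: 99 − 8q_i − 4Σ_{j≠i} q_j = 0.
Imposing symmetry (q_j = q for all j) turns Σ_{j≠i} q_j into 2q, so 99 = 16q and q = 6.1875.

6.1875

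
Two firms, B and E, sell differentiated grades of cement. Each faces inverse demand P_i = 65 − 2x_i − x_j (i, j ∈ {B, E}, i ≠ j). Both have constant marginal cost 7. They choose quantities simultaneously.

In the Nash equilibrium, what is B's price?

30.2

Firm B's profit: π = x_B(65 − 2x_B − x_E) − 7x_B.
∂π/∂x_B = 58 − 4x_B − x_E = 0 ⇒ x_B = 14.5 − 0.25x_E.
The game is symmetric, so in equilibrium x_E = x_B: the reaction function gives 1.25x_B = 14.5, hence x_B = 11.6.
P_B = 65 − 2·11.6 − 11.6 = 30.2.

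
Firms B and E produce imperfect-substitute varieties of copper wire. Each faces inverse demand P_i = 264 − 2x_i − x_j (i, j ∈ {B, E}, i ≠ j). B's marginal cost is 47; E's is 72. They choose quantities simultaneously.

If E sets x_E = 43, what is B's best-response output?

43.5

Firm B's profit: π = x_B(264 − 2x_B − x_E) − 47x_B.
∂π/∂x_B = 217 − 4x_B − x_E = 0 ⇒ x_B = 54.25 − 0.25x_E.
At x_E = 43: x_B = 54.25 − 0.25·43 = 43.5.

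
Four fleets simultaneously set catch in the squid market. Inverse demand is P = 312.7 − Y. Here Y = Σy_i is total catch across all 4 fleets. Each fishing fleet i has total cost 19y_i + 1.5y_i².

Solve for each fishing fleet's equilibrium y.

A representative fishing fleet's profit is π_i = y_i(312.7 − Y) − 19y_i − 1.5y_i², with Y = y_i + Σ_{j≠i} y_j.
First-order condition: 293.7 − 5y_i − Σ_{j≠i} y_j = 0.
Imposing symmetry (y_j = y for all j) turns Σ_{j≠i} y_j into 3y, so 293.7 = 8y and y = 36.7125.

36.7125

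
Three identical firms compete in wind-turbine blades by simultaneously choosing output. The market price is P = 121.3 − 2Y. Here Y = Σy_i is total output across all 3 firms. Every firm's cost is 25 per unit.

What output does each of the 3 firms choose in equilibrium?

A representative firm's profit is π_i = y_i(121.3 − 2Y) − 25y_i, with Y = y_i + Σ_{j≠i} y_j.
First-order condition: 96.3 − 4y_i − 2Σ_{j≠i} y_j = 0.
In a symmetric equilibrium every firm chooses the same y, so Σ_{j≠i} y_j = 2y. The condition becomes 96.3 − 8y = 0, giving y = 96.3/8 = 12.0375.

12.0375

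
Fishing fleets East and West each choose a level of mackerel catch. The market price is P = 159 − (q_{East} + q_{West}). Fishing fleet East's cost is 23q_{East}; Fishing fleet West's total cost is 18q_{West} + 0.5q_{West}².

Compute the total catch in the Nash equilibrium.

Fishing fleet East's profit: π = q_{East}(159 − (q_{East} + q_{West})) − 23q_{East}.
∂π/∂q_{East} = 136 − 2q_{East} − q_{West} = 0, so q_{East} = 68 − 0.5q_{West}.
For West: ∂π/∂q_{West} = 141 − 3q_{West} − q_{East} = 0 ⇒ q_{West} = 47 − (1/3)q_{East}.
Substituting the second reaction function into the first: q_{East} = 68 − 0.5(47 − (1/3)q_{East}), which gives (5/6)q_{East} = 44.5 ⇒ q_{East} = 53.4.
Then q_{West} = 47 − (1/3)·53.4 = 29.2.
Total catch: 53.4 + 29.2 = 82.6.

82.6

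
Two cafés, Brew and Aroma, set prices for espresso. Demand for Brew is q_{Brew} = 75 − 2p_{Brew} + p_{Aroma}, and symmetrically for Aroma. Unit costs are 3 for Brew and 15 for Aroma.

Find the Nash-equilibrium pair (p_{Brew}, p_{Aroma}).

Brew's profit: π = (p_{Brew} − 3)(75 − 2p_{Brew} + p_{Aroma}).
∂π/∂p_{Brew} = 81 − 4p_{Brew} + p_{Aroma} = 0 ⇒ p_{Brew} = 20.25 + 0.25p_{Aroma}.
Similarly p_{Aroma} = 26.25 + 0.25p_{Brew}.
Plugging p_{Aroma} into Brew's best response: p_{Brew} = 20.25 + 0.25(26.25 + 0.25p_{Brew}) ⇒ 0.9375p_{Brew} = 26.8125, so p_{Brew} = 28.6.
Then p_{Aroma} = 26.25 + 0.25·28.6 = 33.4.

28.6, 33.4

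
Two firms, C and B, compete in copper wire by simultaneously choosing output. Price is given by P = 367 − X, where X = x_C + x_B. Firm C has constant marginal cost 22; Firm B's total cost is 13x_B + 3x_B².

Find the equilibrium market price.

Firm C's profit: π = x_C(367 − (x_C + x_B)) − 22x_C.
∂π/∂x_C = 345 − 2x_C − x_B = 0, so x_C = 172.5 − 0.5x_B.
For B: ∂π/∂x_B = 354 − 8x_B − x_C = 0 ⇒ x_B = 44.25 − 0.125x_C.
Solving the two reaction functions simultaneously: (1 − (−0.5)(−0.125))x_C = 172.5 − 0.5·44.25, so 0.9375x_C = 150.375 and x_C = 160.4.
Then x_B = 44.25 − 0.125·160.4 = 24.2.
Equilibrium price: P = 367 − 184.6 = 182.4.

182.4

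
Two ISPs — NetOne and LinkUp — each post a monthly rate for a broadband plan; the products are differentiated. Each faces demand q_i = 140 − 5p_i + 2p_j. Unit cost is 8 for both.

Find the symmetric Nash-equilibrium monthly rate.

NetOne's profit: π = (p_{NetOne} − 8)(140 − 5p_{NetOne} + 2p_{LinkUp}).
∂π/∂p_{NetOne} = 180 − 10p_{NetOne} + 2p_{LinkUp} = 0 ⇒ p_{NetOne} = 18 + 0.2p_{LinkUp}.
The game is symmetric, so in equilibrium p_{LinkUp} = p_{NetOne}: the reaction function gives 0.8p_{NetOne} = 18, hence p_{NetOne} = 22.5.

22.5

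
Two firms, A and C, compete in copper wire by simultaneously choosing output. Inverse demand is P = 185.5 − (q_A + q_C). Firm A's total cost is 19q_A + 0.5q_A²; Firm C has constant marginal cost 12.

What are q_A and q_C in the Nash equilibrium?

Firm A's profit: π = q_A(185.5 − (q_A + q_C)) − 19q_A − 0.5q_A².
∂π/∂q_A = 166.5 − 3q_A − q_C = 0, so q_A = 55.5 − (1/3)q_C.
For C: ∂π/∂q_C = 173.5 − 2q_C − q_A = 0 ⇒ q_C = 86.75 − 0.5q_A.
Substituting the second reaction function into the first: q_A = 55.5 − (1/3)(86.75 − 0.5q_A), which gives (5/6)q_A = 319/12 ⇒ q_A = 31.9.
Then q_C = 86.75 − 0.5·31.9 = 70.8.

31.9, 70.8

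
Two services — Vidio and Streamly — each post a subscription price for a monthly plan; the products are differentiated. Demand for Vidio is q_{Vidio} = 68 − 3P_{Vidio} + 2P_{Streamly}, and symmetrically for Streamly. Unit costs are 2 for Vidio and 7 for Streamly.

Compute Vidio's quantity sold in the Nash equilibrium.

52.3125

Vidio's profit: π = (P_{Vidio} − 2)(68 − 3P_{Vidio} + 2P_{Streamly}).
∂π/∂P_{Vidio} = 74 − 6P_{Vidio} + 2P_{Streamly} = 0 ⇒ P_{Vidio} = 37/3 + (1/3)P_{Streamly}.
Similarly P_{Streamly} = 89/6 + (1/3)P_{Vidio}.
Substituting the second reaction function into the first: P_{Vidio} = 37/3 + (1/3)(89/6 + (1/3)P_{Vidio}), which gives (8/9)P_{Vidio} = 311/18 ⇒ P_{Vidio} = 19.4375.
Then P_{Streamly} = 89/6 + (1/3)·19.4375 = 21.3125.
q_{Vidio} = 68 − 3·19.4375 + 2·21.3125 = 52.3125.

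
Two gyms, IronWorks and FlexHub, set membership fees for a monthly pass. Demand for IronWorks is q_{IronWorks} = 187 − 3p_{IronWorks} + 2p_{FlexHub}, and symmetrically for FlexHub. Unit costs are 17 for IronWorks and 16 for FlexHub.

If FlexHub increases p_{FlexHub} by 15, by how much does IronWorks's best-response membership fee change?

IronWorks's profit: π = (p_{IronWorks} − 17)(187 − 3p_{IronWorks} + 2p_{FlexHub}).
∂π/∂p_{IronWorks} = 238 − 6p_{IronWorks} + 2p_{FlexHub} = 0 ⇒ p_{IronWorks} = 119/3 + (1/3)p_{FlexHub}.
The reaction-function slope is 1/3, so a 15-unit rise in p_{FlexHub} moves p_{IronWorks} by 1/3 × 15 = 5. IronWorks's best response rises — the actions are strategic complements.

5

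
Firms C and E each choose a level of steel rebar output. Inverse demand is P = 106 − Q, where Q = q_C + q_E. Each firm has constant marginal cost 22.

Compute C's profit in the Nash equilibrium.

Firm C's profit: π = q_C(106 − (q_C + q_E)) − 22q_C.
∂π/∂q_C = 84 − 2q_C − q_E = 0, so q_C = 42 − 0.5q_E.
The game is symmetric, so in equilibrium q_E = q_C: the reaction function gives 1.5q_C = 42, hence q_C = 28.
Price P = 106 − 56 = 50.
C's profit: (50 − 22)·28 = 784.

784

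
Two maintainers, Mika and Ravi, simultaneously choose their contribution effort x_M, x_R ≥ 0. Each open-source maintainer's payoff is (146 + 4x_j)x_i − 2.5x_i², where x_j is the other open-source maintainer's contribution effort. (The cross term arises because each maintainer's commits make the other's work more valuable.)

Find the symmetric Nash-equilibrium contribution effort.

146

Mika's payoff is (146 + 4x_R)x_M − 2.5x_M².
∂π/∂x_M = 146 + 4x_R − 5x_M = 0, so x_M = 29.2 + 0.8x_R.
By symmetry x_R = x_M; substituting into the reaction function, 0.2x_M = 29.2 and x_M = 146.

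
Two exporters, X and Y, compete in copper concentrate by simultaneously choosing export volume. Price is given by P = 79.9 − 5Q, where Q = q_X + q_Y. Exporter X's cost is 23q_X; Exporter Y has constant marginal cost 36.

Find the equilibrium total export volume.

6.72

Exporter X's profit: π = q_X(79.9 − 5(q_X + q_Y)) − 23q_X.
∂π/∂q_X = 56.9 − 10q_X − 5q_Y = 0, so q_X = 5.69 − 0.5q_Y.
By the same steps for Y: q_Y = 4.39 − 0.5q_X.
Plugging q_Y into X's best response: q_X = 5.69 − 0.5(4.39 − 0.5q_X) ⇒ 0.75q_X = 3.495, so q_X = 4.66.
Then q_Y = 4.39 − 0.5·4.66 = 2.06.
Total export volume: 4.66 + 2.06 = 6.72.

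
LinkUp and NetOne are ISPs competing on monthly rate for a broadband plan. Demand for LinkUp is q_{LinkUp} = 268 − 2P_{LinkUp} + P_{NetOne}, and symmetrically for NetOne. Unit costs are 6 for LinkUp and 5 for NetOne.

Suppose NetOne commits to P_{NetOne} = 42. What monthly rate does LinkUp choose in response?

80.5

LinkUp's profit: π = (P_{LinkUp} − 6)(268 − 2P_{LinkUp} + P_{NetOne}).
∂π/∂P_{LinkUp} = 280 − 4P_{LinkUp} + P_{NetOne} = 0 ⇒ P_{LinkUp} = 70 + 0.25P_{NetOne}.
At P_{NetOne} = 42: P_{LinkUp} = 70 + 0.25·42 = 80.5.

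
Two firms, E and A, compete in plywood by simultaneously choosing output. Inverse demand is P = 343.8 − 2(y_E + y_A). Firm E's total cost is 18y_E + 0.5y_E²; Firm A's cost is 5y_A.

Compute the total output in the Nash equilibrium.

Firm E's profit: π = y_E(343.8 − 2(y_E + y_A)) − 18y_E − 0.5y_E².
∂π/∂y_E = 325.8 − 5y_E − 2y_A = 0, so y_E = 65.16 − 0.4y_A.
For A: ∂π/∂y_A = 338.8 − 4y_A − 2y_E = 0 ⇒ y_A = 84.7 − 0.5y_E.
Substituting the second reaction function into the first: y_E = 65.16 − 0.4(84.7 − 0.5y_E), which gives 0.8y_E = 31.28 ⇒ y_E = 39.1.
Then y_A = 84.7 − 0.5·39.1 = 65.15.
Total output: 39.1 + 65.15 = 104.25.

104.25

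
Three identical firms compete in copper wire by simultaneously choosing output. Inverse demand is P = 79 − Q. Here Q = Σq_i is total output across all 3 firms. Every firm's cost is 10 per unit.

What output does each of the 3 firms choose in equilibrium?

17.25

A representative firm's profit is π_i = q_i(79 − Q) − 10q_i, with Q = q_i + Σ_{j≠i} q_j.
First-order condition: 69 − 2q_i − Σ_{j≠i} q_j = 0.
Imposing symmetry (q_j = q for all j) turns Σ_{j≠i} q_j into 2q, so 69 = 4q and q = 17.25.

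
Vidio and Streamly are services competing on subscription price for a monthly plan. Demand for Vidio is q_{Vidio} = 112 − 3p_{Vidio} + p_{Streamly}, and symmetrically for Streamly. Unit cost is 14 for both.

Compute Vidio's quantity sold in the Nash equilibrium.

50.4

Vidio's profit: π = (p_{Vidio} − 14)(112 − 3p_{Vidio} + p_{Streamly}).
∂π/∂p_{Vidio} = 154 − 6p_{Vidio} + p_{Streamly} = 0 ⇒ p_{Vidio} = 77/3 + (1/6)p_{Streamly}.
Setting p_{Vidio} = p_{Streamly} in the reaction function: p_{Vidio} = 77/3 + (1/6)p_{Vidio}, so p_{Vidio} = (77/3) / (5/6) = 30.8.
q_{Vidio} = 112 − 3·30.8 + 30.8 = 50.4.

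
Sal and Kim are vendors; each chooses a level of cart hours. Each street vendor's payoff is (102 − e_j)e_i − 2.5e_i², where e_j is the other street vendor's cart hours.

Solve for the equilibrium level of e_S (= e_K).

Sal's payoff is (102 − e_K)e_S − 2.5e_S².
∂π/∂e_S = 102 − e_K − 5e_S = 0, so e_S = 20.4 − 0.2e_K.
Setting e_S = e_K in the reaction function: e_S = 20.4 − 0.2e_S, so e_S = 20.4 / 1.2 = 17.

17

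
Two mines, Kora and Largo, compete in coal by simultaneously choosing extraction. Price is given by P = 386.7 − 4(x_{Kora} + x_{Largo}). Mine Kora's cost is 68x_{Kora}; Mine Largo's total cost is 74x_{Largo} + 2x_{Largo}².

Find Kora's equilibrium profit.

Mine Kora's profit: π = x_{Kora}(386.7 − 4(x_{Kora} + x_{Largo})) − 68x_{Kora}.
∂π/∂x_{Kora} = 318.7 − 8x_{Kora} − 4x_{Largo} = 0, so x_{Kora} = 39.8375 − 0.5x_{Largo}.
For Largo: ∂π/∂x_{Largo} = 312.7 − 12x_{Largo} − 4x_{Kora} = 0 ⇒ x_{Largo} = 3127/120 − (1/3)x_{Kora}.
Solving the two reaction functions simultaneously: (1 − (−0.5)(−1/3))x_{Kora} = 39.8375 − 0.5·(3127/120), so (5/6)x_{Kora} = 3217/120 and x_{Kora} = 32.17.
Then x_{Largo} = 3127/120 − (1/3)·32.17 = 15.335.
Price P = 386.7 − 4·47.505 = 196.68.
Kora's profit: (196.68 − 68)·32.17 = 4139.6356.

4139.6356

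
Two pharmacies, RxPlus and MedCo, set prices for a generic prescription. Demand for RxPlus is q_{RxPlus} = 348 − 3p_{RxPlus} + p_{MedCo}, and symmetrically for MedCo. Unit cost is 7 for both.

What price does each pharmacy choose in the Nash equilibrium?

RxPlus's profit: π = (p_{RxPlus} − 7)(348 − 3p_{RxPlus} + p_{MedCo}).
∂π/∂p_{RxPlus} = 369 − 6p_{RxPlus} + p_{MedCo} = 0 ⇒ p_{RxPlus} = 61.5 + (1/6)p_{MedCo}.
The game is symmetric, so in equilibrium p_{MedCo} = p_{RxPlus}: the reaction function gives (5/6)p_{RxPlus} = 61.5, hence p_{RxPlus} = 73.8.

73.8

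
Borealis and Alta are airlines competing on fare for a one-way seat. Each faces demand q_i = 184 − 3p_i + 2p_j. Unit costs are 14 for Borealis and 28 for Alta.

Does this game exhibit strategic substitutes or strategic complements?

Borealis's profit: π = (p_{Borealis} − 14)(184 − 3p_{Borealis} + 2p_{Alta}).
∂π/∂p_{Borealis} = 226 − 6p_{Borealis} + 2p_{Alta} = 0 ⇒ p_{Borealis} = 113/3 + (1/3)p_{Alta}.
The best-response slope dp_{Borealis}/dp_{Alta} = 1/3 > 0: the reaction function is upward-sloping, so the choices are strategic complements.

strategic complements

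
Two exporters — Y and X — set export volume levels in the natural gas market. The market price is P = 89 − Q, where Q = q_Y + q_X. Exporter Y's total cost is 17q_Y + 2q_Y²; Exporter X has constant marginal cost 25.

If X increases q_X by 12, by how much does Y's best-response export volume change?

Exporter Y's profit: π = q_Y(89 − (q_Y + q_X)) − 17q_Y − 2q_Y².
∂π/∂q_Y = 72 − 6q_Y − q_X = 0, so q_Y = 12 − (1/6)q_X.
The reaction-function slope is −1/6, so a 12-unit rise in q_X moves q_Y by −1/6 × 12 = −2. Y's best response falls — the actions are strategic substitutes.

-2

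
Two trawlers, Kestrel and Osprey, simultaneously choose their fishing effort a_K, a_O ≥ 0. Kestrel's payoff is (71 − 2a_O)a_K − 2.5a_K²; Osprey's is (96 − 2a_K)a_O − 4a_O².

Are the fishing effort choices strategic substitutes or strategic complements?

strategic substitutes

Expanding Kestrel's payoff: 71a_K − 2a_Oa_K − 2.5a_K².
∂π/∂a_K = 71 − 2a_O − 5a_K = 0, so a_K = 14.2 − 0.4a_O.
The best-response slope da_K/da_O = −0.4 < 0: the reaction function is downward-sloping, so the choices are strategic substitutes.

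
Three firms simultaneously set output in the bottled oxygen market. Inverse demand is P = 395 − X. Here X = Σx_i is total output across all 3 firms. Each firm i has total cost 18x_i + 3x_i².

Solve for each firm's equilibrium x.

A representative firm's profit is π_i = x_i(395 − X) − 18x_i − 3x_i², with X = x_i + Σ_{j≠i} x_j.
First-order condition: 377 − 8x_i − Σ_{j≠i} x_j = 0.
Imposing symmetry (x_j = x for all j) turns Σ_{j≠i} x_j into 2x, so 377 = 10x and x = 37.7.

37.7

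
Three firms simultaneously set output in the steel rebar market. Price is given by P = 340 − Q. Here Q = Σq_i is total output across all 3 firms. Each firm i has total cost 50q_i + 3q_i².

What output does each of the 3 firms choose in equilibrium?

A representative firm's profit is π_i = q_i(340 − Q) − 50q_i − 3q_i², with Q = q_i + Σ_{j≠i} q_j.
First-order condition: 290 − 8q_i − Σ_{j≠i} q_j = 0.
Imposing symmetry (q_j = q for all j) turns Σ_{j≠i} q_j into 2q, so 290 = 10q and q = 29.

29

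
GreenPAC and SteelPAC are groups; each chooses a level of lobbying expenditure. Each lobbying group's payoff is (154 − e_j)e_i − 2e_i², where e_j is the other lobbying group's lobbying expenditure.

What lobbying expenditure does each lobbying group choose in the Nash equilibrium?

GreenPAC's payoff is (154 − e_S)e_G − 2e_G².
∂π/∂e_G = 154 − e_S − 4e_G = 0, so e_G = 38.5 − 0.25e_S.
The game is symmetric, so in equilibrium e_S = e_G: the reaction function gives 1.25e_G = 38.5, hence e_G = 30.8.

30.8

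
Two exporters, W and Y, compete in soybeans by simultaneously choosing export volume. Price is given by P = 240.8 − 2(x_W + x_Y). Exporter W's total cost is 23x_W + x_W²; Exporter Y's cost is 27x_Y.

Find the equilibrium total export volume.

64.54

Exporter W's profit: π = x_W(240.8 − 2(x_W + x_Y)) − 23x_W − x_W².
∂π/∂x_W = 217.8 − 6x_W − 2x_Y = 0, so x_W = 36.3 − (1/3)x_Y.
For Y: ∂π/∂x_Y = 213.8 − 4x_Y − 2x_W = 0 ⇒ x_Y = 53.45 − 0.5x_W.
Substituting the second reaction function into the first: x_W = 36.3 − (1/3)(53.45 − 0.5x_W), which gives (5/6)x_W = 1109/60 ⇒ x_W = 22.18.
Then x_Y = 53.45 − 0.5·22.18 = 42.36.
Total export volume: 22.18 + 42.36 = 64.54.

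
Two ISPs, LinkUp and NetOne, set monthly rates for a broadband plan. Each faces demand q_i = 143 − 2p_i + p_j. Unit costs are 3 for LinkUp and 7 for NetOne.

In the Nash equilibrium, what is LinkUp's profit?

LinkUp's profit: π = (p_{LinkUp} − 3)(143 − 2p_{LinkUp} + p_{NetOne}).
∂π/∂p_{LinkUp} = 149 − 4p_{LinkUp} + p_{NetOne} = 0 ⇒ p_{LinkUp} = 37.25 + 0.25p_{NetOne}.
Similarly p_{NetOne} = 39.25 + 0.25p_{LinkUp}.
Solving the two reaction functions simultaneously: (1 − (0.25)(0.25))p_{LinkUp} = 37.25 + 0.25·39.25, so 0.9375p_{LinkUp} = 47.0625 and p_{LinkUp} = 50.2.
Then p_{NetOne} = 39.25 + 0.25·50.2 = 51.8.
q_{LinkUp} = 143 − 2·50.2 + 51.8 = 94.4.
Profit = (50.2 − 3)·94.4 = 4455.68.

4455.68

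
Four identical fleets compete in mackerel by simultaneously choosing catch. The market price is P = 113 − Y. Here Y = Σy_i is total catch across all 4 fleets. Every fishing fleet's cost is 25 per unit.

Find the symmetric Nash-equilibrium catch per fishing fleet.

A representative fishing fleet's profit is π_i = y_i(113 − Y) − 25y_i, with Y = y_i + Σ_{j≠i} y_j.
First-order condition: 88 − 2y_i − Σ_{j≠i} y_j = 0.
In a symmetric equilibrium every fishing fleet chooses the same y, so Σ_{j≠i} y_j = 3y. The condition becomes 88 − 5y = 0, giving y = 88/5 = 17.6.

17.6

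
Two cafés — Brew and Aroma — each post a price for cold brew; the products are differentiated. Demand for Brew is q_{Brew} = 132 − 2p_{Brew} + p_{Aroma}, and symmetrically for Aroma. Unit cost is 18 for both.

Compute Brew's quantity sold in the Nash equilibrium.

76

Brew's profit: π = (p_{Brew} − 18)(132 − 2p_{Brew} + p_{Aroma}).
∂π/∂p_{Brew} = 168 − 4p_{Brew} + p_{Aroma} = 0 ⇒ p_{Brew} = 42 + 0.25p_{Aroma}.
Setting p_{Brew} = p_{Aroma} in the reaction function: p_{Brew} = 42 + 0.25p_{Brew}, so p_{Brew} = 42 / 0.75 = 56.
q_{Brew} = 132 − 2·56 + 56 = 76.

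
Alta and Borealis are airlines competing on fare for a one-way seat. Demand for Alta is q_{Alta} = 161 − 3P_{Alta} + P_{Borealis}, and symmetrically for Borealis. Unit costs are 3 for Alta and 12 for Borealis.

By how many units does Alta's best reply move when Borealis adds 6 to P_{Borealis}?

Alta's profit: π = (P_{Alta} − 3)(161 − 3P_{Alta} + P_{Borealis}).
∂π/∂P_{Alta} = 170 − 6P_{Alta} + P_{Borealis} = 0 ⇒ P_{Alta} = 85/3 + (1/6)P_{Borealis}.
The reaction-function slope is 1/6, so a 6-unit rise in P_{Borealis} moves P_{Alta} by 1/6 × 6 = 1. Alta's best response rises — the actions are strategic complements.

1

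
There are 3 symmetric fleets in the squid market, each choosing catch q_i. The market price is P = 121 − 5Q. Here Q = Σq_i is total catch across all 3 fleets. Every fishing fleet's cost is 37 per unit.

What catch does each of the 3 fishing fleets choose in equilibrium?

A representative fishing fleet's profit is π_i = q_i(121 − 5Q) − 37q_i, with Q = q_i + Σ_{j≠i} q_j.
First-order condition: 84 − 10q_i − 5Σ_{j≠i} q_j = 0.
Imposing symmetry (q_j = q for all j) turns Σ_{j≠i} q_j into 2q, so 84 = 20q and q = 4.2.

4.2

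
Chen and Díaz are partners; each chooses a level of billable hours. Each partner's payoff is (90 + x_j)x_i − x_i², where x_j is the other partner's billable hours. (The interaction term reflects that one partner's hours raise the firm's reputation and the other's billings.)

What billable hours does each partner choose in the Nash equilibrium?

90

Chen's payoff is (90 + x_D)x_C − x_C².
∂π/∂x_C = 90 + x_D − 2x_C = 0, so x_C = 45 + 0.5x_D.
Setting x_C = x_D in the reaction function: x_C = 45 + 0.5x_C, so x_C = 45 / 0.5 = 90.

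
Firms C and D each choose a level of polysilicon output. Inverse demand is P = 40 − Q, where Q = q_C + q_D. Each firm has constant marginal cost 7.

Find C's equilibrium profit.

Firm C's profit: π = q_C(40 − (q_C + q_D)) − 7q_C.
∂π/∂q_C = 33 − 2q_C − q_D = 0, so q_C = 16.5 − 0.5q_D.
By symmetry q_D = q_C; substituting into the reaction function, 1.5q_C = 16.5 and q_C = 11.
Price P = 40 − 22 = 18.
C's profit: (18 − 7)·11 = 121.

121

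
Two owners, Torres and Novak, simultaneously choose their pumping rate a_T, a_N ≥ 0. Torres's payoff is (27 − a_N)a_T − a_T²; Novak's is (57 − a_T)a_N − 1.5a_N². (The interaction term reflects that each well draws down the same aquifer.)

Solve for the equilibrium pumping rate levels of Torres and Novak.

Expanding Torres's payoff: 27a_T − a_Na_T − a_T².
∂π/∂a_T = 27 − a_N − 2a_T = 0, so a_T = 13.5 − 0.5a_N.
Likewise for Novak: a_N = 19 − (1/3)a_T.
Solving the two reaction functions simultaneously: (1 − (−0.5)(−1/3))a_T = 13.5 − 0.5·19, so (5/6)a_T = 4 and a_T = 4.8.
Then a_N = 19 − (1/3)·4.8 = 17.4.

4.8, 17.4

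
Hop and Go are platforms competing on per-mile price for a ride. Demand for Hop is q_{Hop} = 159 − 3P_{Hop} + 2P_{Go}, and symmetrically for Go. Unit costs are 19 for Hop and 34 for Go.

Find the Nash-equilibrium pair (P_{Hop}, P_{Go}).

56.8125, 62.4375

Hop's profit: π = (P_{Hop} − 19)(159 − 3P_{Hop} + 2P_{Go}).
∂π/∂P_{Hop} = 216 − 6P_{Hop} + 2P_{Go} = 0 ⇒ P_{Hop} = 36 + (1/3)P_{Go}.
Similarly P_{Go} = 43.5 + (1/3)P_{Hop}.
Substituting the second reaction function into the first: P_{Hop} = 36 + (1/3)(43.5 + (1/3)P_{Hop}), which gives (8/9)P_{Hop} = 50.5 ⇒ P_{Hop} = 56.8125.
Then P_{Go} = 43.5 + (1/3)·56.8125 = 62.4375.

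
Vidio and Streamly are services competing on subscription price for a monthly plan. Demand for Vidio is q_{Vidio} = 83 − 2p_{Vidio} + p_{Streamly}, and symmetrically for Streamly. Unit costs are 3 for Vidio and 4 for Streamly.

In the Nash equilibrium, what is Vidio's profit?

Vidio's profit: π = (p_{Vidio} − 3)(83 − 2p_{Vidio} + p_{Streamly}).
∂π/∂p_{Vidio} = 89 − 4p_{Vidio} + p_{Streamly} = 0 ⇒ p_{Vidio} = 22.25 + 0.25p_{Streamly}.
Similarly p_{Streamly} = 22.75 + 0.25p_{Vidio}.
Plugging p_{Streamly} into Vidio's best response: p_{Vidio} = 22.25 + 0.25(22.75 + 0.25p_{Vidio}) ⇒ 0.9375p_{Vidio} = 27.9375, so p_{Vidio} = 29.8.
Then p_{Streamly} = 22.75 + 0.25·29.8 = 30.2.
q_{Vidio} = 83 − 2·29.8 + 30.2 = 53.6.
Profit = (29.8 − 3)·53.6 = 1436.48.

1436.48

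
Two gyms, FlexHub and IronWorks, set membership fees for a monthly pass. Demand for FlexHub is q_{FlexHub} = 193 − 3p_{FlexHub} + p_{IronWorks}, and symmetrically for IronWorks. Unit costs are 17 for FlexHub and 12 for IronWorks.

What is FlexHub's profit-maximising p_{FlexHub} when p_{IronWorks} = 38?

47

FlexHub's profit: π = (p_{FlexHub} − 17)(193 − 3p_{FlexHub} + p_{IronWorks}).
∂π/∂p_{FlexHub} = 244 − 6p_{FlexHub} + p_{IronWorks} = 0 ⇒ p_{FlexHub} = 122/3 + (1/6)p_{IronWorks}.
At p_{IronWorks} = 38: p_{FlexHub} = 122/3 + (1/6)·38 = 47.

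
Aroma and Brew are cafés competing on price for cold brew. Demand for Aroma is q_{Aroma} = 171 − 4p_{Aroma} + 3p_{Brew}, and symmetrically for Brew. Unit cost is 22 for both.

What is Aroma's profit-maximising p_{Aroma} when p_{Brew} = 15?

Aroma's profit: π = (p_{Aroma} − 22)(171 − 4p_{Aroma} + 3p_{Brew}).
∂π/∂p_{Aroma} = 259 − 8p_{Aroma} + 3p_{Brew} = 0 ⇒ p_{Aroma} = 32.375 + 0.375p_{Brew}.
At p_{Brew} = 15: p_{Aroma} = 32.375 + 0.375·15 = 38.

38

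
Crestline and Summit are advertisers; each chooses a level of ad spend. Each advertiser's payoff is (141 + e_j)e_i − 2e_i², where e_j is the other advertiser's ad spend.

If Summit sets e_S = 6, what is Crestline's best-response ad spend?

36.75

Crestline's payoff is (141 + e_S)e_C − 2e_C².
∂π/∂e_C = 141 + e_S − 4e_C = 0, so e_C = 35.25 + 0.25e_S.
At e_S = 6: e_C = 35.25 + 0.25·6 = 36.75.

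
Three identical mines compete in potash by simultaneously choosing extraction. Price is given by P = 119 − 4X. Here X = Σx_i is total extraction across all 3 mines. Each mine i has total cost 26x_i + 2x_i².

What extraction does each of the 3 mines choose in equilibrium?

4.65

A representative mine's profit is π_i = x_i(119 − 4X) − 26x_i − 2x_i², with X = x_i + Σ_{j≠i} x_j.
First-order condition: 93 − 12x_i − 4Σ_{j≠i} x_j = 0.
Imposing symmetry (x_j = x for all j) turns Σ_{j≠i} x_j into 2x, so 93 = 20x and x = 4.65.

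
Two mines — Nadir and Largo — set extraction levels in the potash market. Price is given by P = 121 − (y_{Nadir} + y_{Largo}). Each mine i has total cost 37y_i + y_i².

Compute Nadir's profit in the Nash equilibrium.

564.48

Mine Nadir's profit: π = y_{Nadir}(121 − (y_{Nadir} + y_{Largo})) − 37y_{Nadir} − y_{Nadir}².
∂π/∂y_{Nadir} = 84 − 4y_{Nadir} − y_{Largo} = 0, so y_{Nadir} = 21 − 0.25y_{Largo}.
The game is symmetric, so in equilibrium y_{Largo} = y_{Nadir}: the reaction function gives 1.25y_{Nadir} = 21, hence y_{Nadir} = 16.8.
Price P = 121 − 33.6 = 87.4.
Nadir's profit: (87.4 − 37)·16.8 − (16.8)² = 564.48.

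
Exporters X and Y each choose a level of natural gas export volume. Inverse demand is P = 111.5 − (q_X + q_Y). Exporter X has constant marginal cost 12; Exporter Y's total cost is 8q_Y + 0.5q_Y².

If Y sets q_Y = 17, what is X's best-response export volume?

41.25

Exporter X's profit: π = q_X(111.5 − (q_X + q_Y)) − 12q_X.
∂π/∂q_X = 99.5 − 2q_X − q_Y = 0, so q_X = 49.75 − 0.5q_Y.
At q_Y = 17: q_X = 49.75 − 0.5·17 = 41.25.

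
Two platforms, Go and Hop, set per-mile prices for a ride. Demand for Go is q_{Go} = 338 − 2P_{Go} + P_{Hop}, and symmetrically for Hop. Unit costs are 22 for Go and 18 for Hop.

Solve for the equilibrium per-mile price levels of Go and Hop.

Go's profit: π = (P_{Go} − 22)(338 − 2P_{Go} + P_{Hop}).
∂π/∂P_{Go} = 382 − 4P_{Go} + P_{Hop} = 0 ⇒ P_{Go} = 95.5 + 0.25P_{Hop}.
Similarly P_{Hop} = 93.5 + 0.25P_{Go}.
Plugging P_{Hop} into Go's best response: P_{Go} = 95.5 + 0.25(93.5 + 0.25P_{Go}) ⇒ 0.9375P_{Go} = 118.875, so P_{Go} = 126.8.
Then P_{Hop} = 93.5 + 0.25·126.8 = 125.2.

126.8, 125.2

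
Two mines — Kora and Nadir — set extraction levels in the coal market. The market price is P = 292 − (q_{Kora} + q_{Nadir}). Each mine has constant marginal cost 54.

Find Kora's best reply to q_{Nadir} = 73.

82.5

Mine Kora's profit: π = q_{Kora}(292 − (q_{Kora} + q_{Nadir})) − 54q_{Kora}.
∂π/∂q_{Kora} = 238 − 2q_{Kora} − q_{Nadir} = 0, so q_{Kora} = 119 − 0.5q_{Nadir}.
At q_{Nadir} = 73: q_{Kora} = 119 − 0.5·73 = 82.5.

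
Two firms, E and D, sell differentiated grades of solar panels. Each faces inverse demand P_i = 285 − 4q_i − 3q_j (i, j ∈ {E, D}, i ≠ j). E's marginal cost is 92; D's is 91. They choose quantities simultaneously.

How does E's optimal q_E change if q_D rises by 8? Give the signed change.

Firm E's profit: π = q_E(285 − 4q_E − 3q_D) − 92q_E.
∂π/∂q_E = 193 − 8q_E − 3q_D = 0 ⇒ q_E = 24.125 − 0.375q_D.
The reaction-function slope is −0.375, so an 8-unit rise in q_D moves q_E by −0.375 × 8 = −3. E's best response falls — the actions are strategic substitutes.

-3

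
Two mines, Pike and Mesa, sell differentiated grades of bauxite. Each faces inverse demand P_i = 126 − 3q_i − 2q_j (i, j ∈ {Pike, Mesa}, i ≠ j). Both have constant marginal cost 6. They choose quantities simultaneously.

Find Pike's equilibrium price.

Mine Pike's profit: π = q_{Pike}(126 − 3q_{Pike} − 2q_{Mesa}) − 6q_{Pike}.
∂π/∂q_{Pike} = 120 − 6q_{Pike} − 2q_{Mesa} = 0 ⇒ q_{Pike} = 20 − (1/3)q_{Mesa}.
By symmetry q_{Mesa} = q_{Pike}; substituting into the reaction function, (4/3)q_{Pike} = 20 and q_{Pike} = 15.
P_{Pike} = 126 − 3·15 − 2·15 = 51.

51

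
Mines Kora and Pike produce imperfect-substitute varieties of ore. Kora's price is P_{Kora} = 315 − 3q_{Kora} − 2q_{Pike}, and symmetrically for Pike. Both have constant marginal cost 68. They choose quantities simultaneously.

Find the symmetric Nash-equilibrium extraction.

Mine Kora's profit: π = q_{Kora}(315 − 3q_{Kora} − 2q_{Pike}) − 68q_{Kora}.
∂π/∂q_{Kora} = 247 − 6q_{Kora} − 2q_{Pike} = 0 ⇒ q_{Kora} = 247/6 − (1/3)q_{Pike}.
The game is symmetric, so in equilibrium q_{Pike} = q_{Kora}: the reaction function gives (4/3)q_{Kora} = 247/6, hence q_{Kora} = 30.875.

30.875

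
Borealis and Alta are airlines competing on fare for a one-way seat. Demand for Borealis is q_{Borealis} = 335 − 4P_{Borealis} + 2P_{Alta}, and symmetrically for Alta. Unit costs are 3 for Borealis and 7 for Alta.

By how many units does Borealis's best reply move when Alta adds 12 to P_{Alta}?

Borealis's profit: π = (P_{Borealis} − 3)(335 − 4P_{Borealis} + 2P_{Alta}).
∂π/∂P_{Borealis} = 347 − 8P_{Borealis} + 2P_{Alta} = 0 ⇒ P_{Borealis} = 43.375 + 0.25P_{Alta}.
The reaction-function slope is 0.25, so a 12-unit rise in P_{Alta} moves P_{Borealis} by 0.25 × 12 = 3. Borealis's best response rises — the actions are strategic complements.

3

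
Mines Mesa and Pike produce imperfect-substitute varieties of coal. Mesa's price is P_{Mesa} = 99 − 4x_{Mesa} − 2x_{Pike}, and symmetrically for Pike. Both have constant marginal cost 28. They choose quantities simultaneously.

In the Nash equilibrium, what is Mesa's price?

Mine Mesa's profit: π = x_{Mesa}(99 − 4x_{Mesa} − 2x_{Pike}) − 28x_{Mesa}.
∂π/∂x_{Mesa} = 71 − 8x_{Mesa} − 2x_{Pike} = 0 ⇒ x_{Mesa} = 8.875 − 0.25x_{Pike}.
Setting x_{Mesa} = x_{Pike} in the reaction function: x_{Mesa} = 8.875 − 0.25x_{Mesa}, so x_{Mesa} = 8.875 / 1.25 = 7.1.
P_{Mesa} = 99 − 4·7.1 − 2·7.1 = 56.4.

56.4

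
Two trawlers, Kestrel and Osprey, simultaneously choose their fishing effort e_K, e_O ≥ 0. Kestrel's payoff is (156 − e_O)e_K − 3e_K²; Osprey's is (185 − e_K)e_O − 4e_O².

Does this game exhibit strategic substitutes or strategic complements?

strategic substitutes

Expanding Kestrel's payoff: 156e_K − e_Oe_K − 3e_K².
∂π/∂e_K = 156 − e_O − 6e_K = 0, so e_K = 26 − (1/6)e_O.
The best-response slope de_K/de_O = −1/6 < 0: the reaction function is downward-sloping, so the choices are strategic substitutes.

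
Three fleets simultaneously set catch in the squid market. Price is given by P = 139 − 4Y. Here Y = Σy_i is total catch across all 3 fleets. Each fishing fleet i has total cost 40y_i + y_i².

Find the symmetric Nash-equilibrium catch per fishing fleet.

5.5

A representative fishing fleet's profit is π_i = y_i(139 − 4Y) − 40y_i − y_i², with Y = y_i + Σ_{j≠i} y_j.
First-order condition: 99 − 10y_i − 4Σ_{j≠i} y_j = 0.
With identical fishing fleets, set every y_j = y: then 99 − 10y − 8y = 0, i.e. y = 99/18 = 5.5.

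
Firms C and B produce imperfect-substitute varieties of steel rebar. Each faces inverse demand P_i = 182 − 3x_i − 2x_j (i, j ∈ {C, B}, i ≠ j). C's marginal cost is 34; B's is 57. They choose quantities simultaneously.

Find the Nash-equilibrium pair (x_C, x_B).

Firm C's profit: π = x_C(182 − 3x_C − 2x_B) − 34x_C.
∂π/∂x_C = 148 − 6x_C − 2x_B = 0 ⇒ x_C = 74/3 − (1/3)x_B.
Similarly x_B = 125/6 − (1/3)x_C.
Plugging x_B into C's best response: x_C = 74/3 − (1/3)(125/6 − (1/3)x_C) ⇒ (8/9)x_C = 319/18, so x_C = 19.9375.
Then x_B = 125/6 − (1/3)·19.9375 = 14.1875.

19.9375, 14.1875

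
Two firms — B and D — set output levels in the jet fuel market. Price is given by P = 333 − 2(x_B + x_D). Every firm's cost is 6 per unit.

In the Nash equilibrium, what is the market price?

115

Firm B's profit: π = x_B(333 − 2(x_B + x_D)) − 6x_B.
∂π/∂x_B = 327 − 4x_B − 2x_D = 0, so x_B = 81.75 − 0.5x_D.
By symmetry x_D = x_B; substituting into the reaction function, 1.5x_B = 81.75 and x_B = 54.5.
Equilibrium price: P = 333 − 2·109 = 115.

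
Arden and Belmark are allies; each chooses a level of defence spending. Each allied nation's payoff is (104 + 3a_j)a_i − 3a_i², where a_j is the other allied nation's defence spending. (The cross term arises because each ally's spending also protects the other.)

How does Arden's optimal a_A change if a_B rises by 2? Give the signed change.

1

Arden's payoff is (104 + 3a_B)a_A − 3a_A².
∂π/∂a_A = 104 + 3a_B − 6a_A = 0, so a_A = 52/3 + 0.5a_B.
The reaction-function slope is 0.5, so a 2-unit rise in a_B moves a_A by 0.5 × 2 = 1. Arden's best response rises — the actions are strategic complements.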